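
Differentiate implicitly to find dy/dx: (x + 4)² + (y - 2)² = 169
Apply d/dx to both sides, remembering that y depends on x. Each occurrence of y therefore brings in a y' = dy/dx via the chain rule.

With F(x, y) equal to the left-hand side minus the right, differentiate F term by term:
  d/dx[(x + 4)^2] = 2x + 8
  d/dx[(y - 2)^2] = 2·y'(y - 2)
  d/dx[-169] = 0
Adding these up, d/dx[F] = 0 becomes
  (2x + 8) + (2y - 4)·y' = 0,
so isolating y',
  dy/dx = -(2x + 8)/(2y - 4) = (-x - 4)/(y - 2)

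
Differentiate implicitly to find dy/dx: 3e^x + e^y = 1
Differentiate both sides with respect to x, treating y as y(x). By the chain rule, any term containing y contributes a factor of y' = dy/dx when we differentiate it.

Move every term to one side and write the relation as F(x, y) = 0. Term by term,
  d/dx[3e^(x)] = 3e^(x)
  d/dx[e^(y)] = y'·e^(y)
  d/dx[-1] = 0

The pieces without y' make up ∂F/∂x and the coefficient of y' is ∂F/∂y:
  ∂F/∂x = 3e^(x),
  ∂F/∂y = e^(y).

Since d/dx[F] = ∂F/∂x + (∂F/∂y)·y' = 0, solve for y':
  (∂F/∂y)·y' = -∂F/∂x
  dy/dx = -(∂F/∂x)/(∂F/∂y) = -(3e^(x))/(e^(y)) = -3e^(x - y)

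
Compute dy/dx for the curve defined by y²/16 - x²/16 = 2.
Differentiate the relation implicitly: treat y = y(x) and apply the chain rule, so every y-derivative picks up a y' = dy/dx factor.

With everything moved to the left-hand side, differentiate term by term:
  d/dx[-x^2/16] = -x/8
  d/dx[y^2/16] = y·y'/8
  d/dx[-2] = 0

Separating the contributions that come from x directly and those that come through y:
  without y':      -x/8
  multiplying y':  y/8

so (-x/8) + (y/8)·y' = 0, and therefore
  dy/dx = -(-x/8)/(y/8) = x/y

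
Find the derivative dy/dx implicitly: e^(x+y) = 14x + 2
Differentiate the relation implicitly: treat y = y(x) and apply the chain rule, so every y-derivative picks up a y' = dy/dx factor.

With everything moved to the left-hand side, differentiate term by term:
  d/dx[-14x] = -14
  d/dx[e^(x + y)] = (y' + 1)·e^(x + y)
  d/dx[-2] = 0

Separating the contributions that come from x directly and those that come through y:
  without y':      e^(x + y) - 14
  multiplying y':  e^(x + y)

so (e^(x + y) - 14) + (e^(x + y))·y' = 0, and therefore
  dy/dx = -(e^(x + y) - 14)/(e^(x + y)) = 14e^(-x - y) - 1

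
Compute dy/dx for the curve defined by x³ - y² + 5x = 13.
Differentiate the relation implicitly: treat y = y(x) and apply the chain rule, so every y-derivative picks up a y' = dy/dx factor.

With everything moved to the left-hand side, differentiate term by term:
  d/dx[x^3] = 3x^2
  d/dx[5x] = 5
  d/dx[-y^2] = -2y·y'
  d/dx[-13] = 0

Separating the contributions that come from x directly and those that come through y:
  without y':      3x^2 + 5
  multiplying y':  -2y

so (3x^2 + 5) + (-2y)·y' = 0, and therefore
  dy/dx = -(3x^2 + 5)/(-2y) = (3x^2 + 5)/(2y)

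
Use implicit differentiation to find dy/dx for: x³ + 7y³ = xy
Differentiate both sides with respect to x, treating y as y(x). By the chain rule, any term containing y contributes a factor of y' = dy/dx when we differentiate it.

Move every term to one side and write the relation as F(x, y) = 0. Term by term,
  d/dx[x^3] = 3x^2
  d/dx[-xy] = -x·y' - y
  d/dx[7y^3] = 21y^2·y'

The pieces without y' make up ∂F/∂x and the coefficient of y' is ∂F/∂y:
  ∂F/∂x = 3x^2 - y,
  ∂F/∂y = -x + 21y^2.

Since d/dx[F] = ∂F/∂x + (∂F/∂y)·y' = 0, solve for y':
  (∂F/∂y)·y' = -∂F/∂x
  dy/dx = -(∂F/∂x)/(∂F/∂y) = -(3x^2 - y)/(-x + 21y^2) = (3x^2 - y)/(x - 21y^2)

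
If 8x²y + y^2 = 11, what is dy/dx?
Differentiate both sides with respect to x, treating y as y(x). By the chain rule, any term containing y contributes a factor of y' = dy/dx when we differentiate it.

Move every term to one side and write the relation as F(x, y) = 0. Term by term,
  d/dx[8x^2y] = 8x^2·y' + 16xy
  d/dx[y^2] = 2y·y'
  d/dx[-11] = 0

The pieces without y' make up ∂F/∂x and the coefficient of y' is ∂F/∂y:
  ∂F/∂x = 16xy,
  ∂F/∂y = 8x^2 + 2y.

Since d/dx[F] = ∂F/∂x + (∂F/∂y)·y' = 0, solve for y':
  (∂F/∂y)·y' = -∂F/∂x
  dy/dx = -(∂F/∂x)/(∂F/∂y) = -(16xy)/(8x^2 + 2y) = -8xy/(4x^2 + y)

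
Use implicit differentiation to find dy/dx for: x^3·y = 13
Take d/dx of both sides. Since y is implicitly a function of x, the chain rule attaches a y' = dy/dx factor whenever we differentiate through y.

Set F(x, y) = (left side) − (right side), so the curve is F = 0. Differentiating each term of F:
  d/dx[x^3y] = x^3·y' + 3x^2y
  d/dx[-13] = 0

Collecting, the y'-free part is the partial derivative in x and the y' coefficient is the partial derivative in y:
  ∂F/∂x = 3x^2y
  ∂F/∂y = x^3

so d/dx[F(x, y(x))] = ∂F/∂x + (∂F/∂y)·y' = 0. Rearranging,
  dy/dx = -(∂F/∂x)/(∂F/∂y) = -(3x^2y)/(x^3) = -3y/x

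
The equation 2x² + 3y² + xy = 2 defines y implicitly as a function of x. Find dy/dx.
Apply d/dx to both sides, remembering that y depends on x. Each occurrence of y therefore brings in a y' = dy/dx via the chain rule.

With F(x, y) equal to the left-hand side minus the right, differentiate F term by term:
  d/dx[2x^2] = 4x
  d/dx[xy] = x·y' + y
  d/dx[3y^2] = 6y·y'
  d/dx[-2] = 0
Adding these up, d/dx[F] = 0 becomes
  (4x + y) + (x + 6y)·y' = 0,
so isolating y',
  dy/dx = -(4x + y)/(x + 6y) = (-4x - y)/(x + 6y)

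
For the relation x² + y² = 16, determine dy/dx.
Take d/dx of both sides. Since y is implicitly a function of x, the chain rule attaches a y' = dy/dx factor whenever we differentiate through y.

Set F(x, y) = (left side) − (right side), so the curve is F = 0. Differentiating each term of F:
  d/dx[x^2] = 2x
  d/dx[y^2] = 2y·y'
  d/dx[-16] = 0

Collecting, the y'-free part is the partial derivative in x and the y' coefficient is the partial derivative in y:
  ∂F/∂x = 2x
  ∂F/∂y = 2y

so d/dx[F(x, y(x))] = ∂F/∂x + (∂F/∂y)·y' = 0. Rearranging,
  dy/dx = -(∂F/∂x)/(∂F/∂y) = -(2x)/(2y) = -x/y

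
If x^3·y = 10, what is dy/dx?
Apply d/dx to both sides, remembering that y depends on x. Each occurrence of y therefore brings in a y' = dy/dx via the chain rule.

With F(x, y) equal to the left-hand side minus the right, differentiate F term by term:
  d/dx[x^3y] = x^3·y' + 3x^2y
  d/dx[-10] = 0
Adding these up, d/dx[F] = 0 becomes
  (3x^2y) + (x^3)·y' = 0,
so isolating y',
  dy/dx = -(3x^2y)/(x^3) = -3y/x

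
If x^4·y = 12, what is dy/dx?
Differentiate both sides with respect to x, treating y as y(x). By the chain rule, any term containing y contributes a factor of y' = dy/dx when we differentiate it.

Move every term to one side and write the relation as F(x, y) = 0. Term by term,
  d/dx[x^4y] = x^4·y' + 4x^3y
  d/dx[-12] = 0

The pieces without y' make up ∂F/∂x and the coefficient of y' is ∂F/∂y:
  ∂F/∂x = 4x^3y,
  ∂F/∂y = x^4.

Since d/dx[F] = ∂F/∂x + (∂F/∂y)·y' = 0, solve for y':
  (∂F/∂y)·y' = -∂F/∂x
  dy/dx = -(∂F/∂x)/(∂F/∂y) = -(4x^3y)/(x^4) = -4y/x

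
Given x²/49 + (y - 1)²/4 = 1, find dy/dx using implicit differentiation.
Differentiate the relation implicitly: treat y = y(x) and apply the chain rule, so every y-derivative picks up a y' = dy/dx factor.

With everything moved to the left-hand side, differentiate term by term:
  d/dx[x^2/49] = 2x/49
  d/dx[(y - 1)^2/4] = y'(y - 1)/2
  d/dx[-1] = 0

Separating the contributions that come from x directly and those that come through y:
  without y':      2x/49
  multiplying y':  y/2 - 1/2

so (2x/49) + (y/2 - 1/2)·y' = 0, and therefore
  dy/dx = -(2x/49)/(y/2 - 1/2)
        = -(2x/49)/((y - 1)/2) = -4x/(49y - 49)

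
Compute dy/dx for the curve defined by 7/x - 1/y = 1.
Take d/dx of both sides. Since y is implicitly a function of x, the chain rule attaches a y' = dy/dx factor whenever we differentiate through y.

Set F(x, y) = (left side) − (right side), so the curve is F = 0. Differentiating each term of F:
  d/dx[-1/y] = y'/y^2
  d/dx[7/x] = -7/x^2
  d/dx[-1] = 0

Collecting, the y'-free part is the partial derivative in x and the y' coefficient is the partial derivative in y:
  ∂F/∂x = -7/x^2
  ∂F/∂y = y^(-2)

so d/dx[F(x, y(x))] = ∂F/∂x + (∂F/∂y)·y' = 0. Rearranging,
  dy/dx = -(∂F/∂x)/(∂F/∂y) = -(-7/x^2)/(y^(-2)) = 7y^2/x^2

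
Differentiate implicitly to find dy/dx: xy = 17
Differentiate both sides with respect to x, treating y as y(x). By the chain rule, any term containing y contributes a factor of y' = dy/dx when we differentiate it.

Move every term to one side and write the relation as F(x, y) = 0. Term by term,
  d/dx[xy] = x·y' + y
  d/dx[-17] = 0

The pieces without y' make up ∂F/∂x and the coefficient of y' is ∂F/∂y:
  ∂F/∂x = y,
  ∂F/∂y = x.

Since d/dx[F] = ∂F/∂x + (∂F/∂y)·y' = 0, solve for y':
  (∂F/∂y)·y' = -∂F/∂x
  dy/dx = -(∂F/∂x)/(∂F/∂y) = -(y)/(x) = -y/x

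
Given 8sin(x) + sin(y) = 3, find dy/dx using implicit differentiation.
Apply d/dx to both sides, remembering that y depends on x. Each occurrence of y therefore brings in a y' = dy/dx via the chain rule.

With F(x, y) equal to the left-hand side minus the right, differentiate F term by term:
  d/dx[8sin(x)] = 8cos(x)
  d/dx[sin(y)] = y'·cos(y)
  d/dx[-3] = 0
Adding these up, d/dx[F] = 0 becomes
  (8cos(x)) + (cos(y))·y' = 0,
so isolating y',
  dy/dx = -(8cos(x))/(cos(y)) = -8cos(x)/cos(y)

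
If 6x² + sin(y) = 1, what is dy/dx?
Apply d/dx to both sides, remembering that y depends on x. Each occurrence of y therefore brings in a y' = dy/dx via the chain rule.

With F(x, y) equal to the left-hand side minus the right, differentiate F term by term:
  d/dx[6x^2] = 12x
  d/dx[sin(y)] = y'·cos(y)
  d/dx[-1] = 0
Adding these up, d/dx[F] = 0 becomes
  (12x) + (cos(y))·y' = 0,
so isolating y',
  dy/dx = -(12x)/(cos(y)) = -12x/cos(y)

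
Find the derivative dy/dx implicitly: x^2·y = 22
Apply d/dx to both sides, remembering that y depends on x. Each occurrence of y therefore brings in a y' = dy/dx via the chain rule.

With F(x, y) equal to the left-hand side minus the right, differentiate F term by term:
  d/dx[x^2y] = x^2·y' + 2xy
  d/dx[-22] = 0
Adding these up, d/dx[F] = 0 becomes
  (2xy) + (x^2)·y' = 0,
so isolating y',
  dy/dx = -(2xy)/(x^2) = -2y/x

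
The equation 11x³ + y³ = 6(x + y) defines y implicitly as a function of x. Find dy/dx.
Differentiate both sides with respect to x, treating y as y(x). By the chain rule, any term containing y contributes a factor of y' = dy/dx when we differentiate it.

Move every term to one side and write the relation as F(x, y) = 0. Term by term,
  d/dx[11x^3] = 33x^2
  d/dx[-6x] = -6
  d/dx[y^3] = 3y^2·y'
  d/dx[-6y] = -6·y'

The pieces without y' make up ∂F/∂x and the coefficient of y' is ∂F/∂y:
  ∂F/∂x = 33x^2 - 6,
  ∂F/∂y = 3y^2 - 6.

Since d/dx[F] = ∂F/∂x + (∂F/∂y)·y' = 0, solve for y':
  (∂F/∂y)·y' = -∂F/∂x
  dy/dx = -(∂F/∂x)/(∂F/∂y) = -(33x^2 - 6)/(3y^2 - 6) = (2 - 11x^2)/(y^2 - 2)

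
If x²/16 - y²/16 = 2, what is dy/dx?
Take d/dx of both sides. Since y is implicitly a function of x, the chain rule attaches a y' = dy/dx factor whenever we differentiate through y.

Set F(x, y) = (left side) − (right side), so the curve is F = 0. Differentiating each term of F:
  d/dx[x^2/16] = x/8
  d/dx[-y^2/16] = -y·y'/8
  d/dx[-2] = 0

Collecting, the y'-free part is the partial derivative in x and the y' coefficient is the partial derivative in y:
  ∂F/∂x = x/8
  ∂F/∂y = -y/8

so d/dx[F(x, y(x))] = ∂F/∂x + (∂F/∂y)·y' = 0. Rearranging,
  dy/dx = -(∂F/∂x)/(∂F/∂y) = -(x/8)/(-y/8) = x/y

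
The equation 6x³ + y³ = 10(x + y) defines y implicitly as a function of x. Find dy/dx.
Take d/dx of both sides. Since y is implicitly a function of x, the chain rule attaches a y' = dy/dx factor whenever we differentiate through y.

Set F(x, y) = (left side) − (right side), so the curve is F = 0. Differentiating each term of F:
  d/dx[6x^3] = 18x^2
  d/dx[-10x] = -10
  d/dx[y^3] = 3y^2·y'
  d/dx[-10y] = -10·y'

Collecting, the y'-free part is the partial derivative in x and the y' coefficient is the partial derivative in y:
  ∂F/∂x = 18x^2 - 10
  ∂F/∂y = 3y^2 - 10

so d/dx[F(x, y(x))] = ∂F/∂x + (∂F/∂y)·y' = 0. Rearranging,
  dy/dx = -(∂F/∂x)/(∂F/∂y) = -(18x^2 - 10)/(3y^2 - 10) = 2(5 - 9x^2)/(3y^2 - 10)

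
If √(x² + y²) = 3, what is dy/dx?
Differentiate the relation implicitly: treat y = y(x) and apply the chain rule, so every y-derivative picks up a y' = dy/dx factor.

With everything moved to the left-hand side, differentiate term by term:
  d/dx[√(x^2 + y^2)] = (x + y·y')/√(x^2 + y^2)
  d/dx[-3] = 0

Separating the contributions that come from x directly and those that come through y:
  without y':      x/√(x^2 + y^2)
  multiplying y':  y/√(x^2 + y^2)

so (x/√(x^2 + y^2)) + (y/√(x^2 + y^2))·y' = 0, and therefore
  dy/dx = -(x/√(x^2 + y^2))/(y/√(x^2 + y^2)) = -x/y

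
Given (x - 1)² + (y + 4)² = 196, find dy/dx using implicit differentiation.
Differentiate the relation implicitly: treat y = y(x) and apply the chain rule, so every y-derivative picks up a y' = dy/dx factor.

With everything moved to the left-hand side, differentiate term by term:
  d/dx[(x - 1)^2] = 2x - 2
  d/dx[(y + 4)^2] = 2·y'(y + 4)
  d/dx[-196] = 0

Separating the contributions that come from x directly and those that come through y:
  without y':      2x - 2
  multiplying y':  2y + 8

so (2x - 2) + (2y + 8)·y' = 0, and therefore
  dy/dx = -(2x - 2)/(2y + 8) = (1 - x)/(y + 4)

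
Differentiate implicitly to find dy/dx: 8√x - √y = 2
Apply d/dx to both sides, remembering that y depends on x. Each occurrence of y therefore brings in a y' = dy/dx via the chain rule.

With F(x, y) equal to the left-hand side minus the right, differentiate F term by term:
  d/dx[8√(x)] = 4/√(x)
  d/dx[-√(y)] = -y'/(2√(y))
  d/dx[-2] = 0
Adding these up, d/dx[F] = 0 becomes
  (4/√(x)) + (-1/(2√(y)))·y' = 0,
so isolating y',
  dy/dx = -(4/√(x))/(-1/(2√(y))) = 8√(y)/√(x)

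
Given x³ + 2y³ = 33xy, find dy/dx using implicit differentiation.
Differentiate both sides with respect to x, treating y as y(x). By the chain rule, any term containing y contributes a factor of y' = dy/dx when we differentiate it.

Move every term to one side and write the relation as F(x, y) = 0. Term by term,
  d/dx[x^3] = 3x^2
  d/dx[-33xy] = -33x·y' - 33y
  d/dx[2y^3] = 6y^2·y'

The pieces without y' make up ∂F/∂x and the coefficient of y' is ∂F/∂y:
  ∂F/∂x = 3x^2 - 33y,
  ∂F/∂y = -33x + 6y^2.

Since d/dx[F] = ∂F/∂x + (∂F/∂y)·y' = 0, solve for y':
  (∂F/∂y)·y' = -∂F/∂x
  dy/dx = -(∂F/∂x)/(∂F/∂y) = -(3x^2 - 33y)/(-33x + 6y^2) = (x^2 - 11y)/(11x - 2y^2)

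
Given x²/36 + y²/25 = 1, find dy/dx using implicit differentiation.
Take d/dx of both sides. Since y is implicitly a function of x, the chain rule attaches a y' = dy/dx factor whenever we differentiate through y.

Set F(x, y) = (left side) − (right side), so the curve is F = 0. Differentiating each term of F:
  d/dx[x^2/36] = x/18
  d/dx[y^2/25] = 2y·y'/25
  d/dx[-1] = 0

Collecting, the y'-free part is the partial derivative in x and the y' coefficient is the partial derivative in y:
  ∂F/∂x = x/18
  ∂F/∂y = 2y/25

so d/dx[F(x, y(x))] = ∂F/∂x + (∂F/∂y)·y' = 0. Rearranging,
  dy/dx = -(∂F/∂x)/(∂F/∂y) = -(x/18)/(2y/25) = -25x/(36y)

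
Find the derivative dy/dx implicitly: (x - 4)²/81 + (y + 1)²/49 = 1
Differentiate the relation implicitly: treat y = y(x) and apply the chain rule, so every y-derivative picks up a y' = dy/dx factor.

With everything moved to the left-hand side, differentiate term by term:
  d/dx[(x - 4)^2/81] = 2x/81 - 8/81
  d/dx[(y + 1)^2/49] = 2·y'(y + 1)/49
  d/dx[-1] = 0

Separating the contributions that come from x directly and those that come through y:
  without y':      2x/81 - 8/81
  multiplying y':  2y/49 + 2/49

so (2x/81 - 8/81) + (2y/49 + 2/49)·y' = 0, and therefore
  dy/dx = -(2x/81 - 8/81)/(2y/49 + 2/49)
        = -(2(x - 4)/81)/(2(y + 1)/49) = 49(4 - x)/(81(y + 1))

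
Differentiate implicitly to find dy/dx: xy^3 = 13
Take d/dx of both sides. Since y is implicitly a function of x, the chain rule attaches a y' = dy/dx factor whenever we differentiate through y.

Set F(x, y) = (left side) − (right side), so the curve is F = 0. Differentiating each term of F:
  d/dx[xy^3] = 3xy^2·y' + y^3
  d/dx[-13] = 0

Collecting, the y'-free part is the partial derivative in x and the y' coefficient is the partial derivative in y:
  ∂F/∂x = y^3
  ∂F/∂y = 3xy^2

so d/dx[F(x, y(x))] = ∂F/∂x + (∂F/∂y)·y' = 0. Rearranging,
  dy/dx = -(∂F/∂x)/(∂F/∂y) = -(y^3)/(3xy^2) = -y/(3x)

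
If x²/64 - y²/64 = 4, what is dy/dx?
Take d/dx of both sides. Since y is implicitly a function of x, the chain rule attaches a y' = dy/dx factor whenever we differentiate through y.

Set F(x, y) = (left side) − (right side), so the curve is F = 0. Differentiating each term of F:
  d/dx[x^2/64] = x/32
  d/dx[-y^2/64] = -y·y'/32
  d/dx[-4] = 0

Collecting, the y'-free part is the partial derivative in x and the y' coefficient is the partial derivative in y:
  ∂F/∂x = x/32
  ∂F/∂y = -y/32

so d/dx[F(x, y(x))] = ∂F/∂x + (∂F/∂y)·y' = 0. Rearranging,
  dy/dx = -(∂F/∂x)/(∂F/∂y) = -(x/32)/(-y/32) = x/y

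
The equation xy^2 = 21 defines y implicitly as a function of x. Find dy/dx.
Differentiate both sides with respect to x, treating y as y(x). By the chain rule, any term containing y contributes a factor of y' = dy/dx when we differentiate it.

Move every term to one side and write the relation as F(x, y) = 0. Term by term,
  d/dx[xy^2] = 2xy·y' + y^2
  d/dx[-21] = 0

The pieces without y' make up ∂F/∂x and the coefficient of y' is ∂F/∂y:
  ∂F/∂x = y^2,
  ∂F/∂y = 2xy.

Since d/dx[F] = ∂F/∂x + (∂F/∂y)·y' = 0, solve for y':
  (∂F/∂y)·y' = -∂F/∂x
  dy/dx = -(∂F/∂x)/(∂F/∂y) = -(y^2)/(2xy) = -y/(2x)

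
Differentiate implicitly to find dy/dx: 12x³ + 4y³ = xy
Differentiate the relation implicitly: treat y = y(x) and apply the chain rule, so every y-derivative picks up a y' = dy/dx factor.

With everything moved to the left-hand side, differentiate term by term:
  d/dx[12x^3] = 36x^2
  d/dx[-xy] = -x·y' - y
  d/dx[4y^3] = 12y^2·y'

Separating the contributions that come from x directly and those that come through y:
  without y':      36x^2 - y
  multiplying y':  -x + 12y^2

so (36x^2 - y) + (-x + 12y^2)·y' = 0, and therefore
  dy/dx = -(36x^2 - y)/(-x + 12y^2) = (36x^2 - y)/(x - 12y^2)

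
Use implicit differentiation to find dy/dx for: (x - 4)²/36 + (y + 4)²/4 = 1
Differentiate both sides with respect to x, treating y as y(x). By the chain rule, any term containing y contributes a factor of y' = dy/dx when we differentiate it.

Move every term to one side and write the relation as F(x, y) = 0. Term by term,
  d/dx[(x - 4)^2/36] = x/18 - 2/9
  d/dx[(y + 4)^2/4] = y'(y + 4)/2
  d/dx[-1] = 0

The pieces without y' make up ∂F/∂x and the coefficient of y' is ∂F/∂y:
  ∂F/∂x = x/18 - 2/9,
  ∂F/∂y = y/2 + 2.

Since d/dx[F] = ∂F/∂x + (∂F/∂y)·y' = 0, solve for y':
  (∂F/∂y)·y' = -∂F/∂x
  dy/dx = -(∂F/∂x)/(∂F/∂y) = -(x/18 - 2/9)/(y/2 + 2)
        = -((x - 4)/18)/((y + 4)/2) = (4 - x)/(9(y + 4))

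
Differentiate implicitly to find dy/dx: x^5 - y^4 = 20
Differentiate the relation implicitly: treat y = y(x) and apply the chain rule, so every y-derivative picks up a y' = dy/dx factor.

With everything moved to the left-hand side, differentiate term by term:
  d/dx[x^5] = 5x^4
  d/dx[-y^4] = -4y^3·y'
  d/dx[-20] = 0

Separating the contributions that come from x directly and those that come through y:
  without y':      5x^4
  multiplying y':  -4y^3

so (5x^4) + (-4y^3)·y' = 0, and therefore
  dy/dx = -(5x^4)/(-4y^3) = 5x^4/(4y^3)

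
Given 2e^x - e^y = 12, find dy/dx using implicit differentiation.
Differentiate both sides with respect to x, treating y as y(x). By the chain rule, any term containing y contributes a factor of y' = dy/dx when we differentiate it.

Move every term to one side and write the relation as F(x, y) = 0. Term by term,
  d/dx[2e^(x)] = 2e^(x)
  d/dx[-e^(y)] = -y'·e^(y)
  d/dx[-12] = 0

The pieces without y' make up ∂F/∂x and the coefficient of y' is ∂F/∂y:
  ∂F/∂x = 2e^(x),
  ∂F/∂y = -e^(y).

Since d/dx[F] = ∂F/∂x + (∂F/∂y)·y' = 0, solve for y':
  (∂F/∂y)·y' = -∂F/∂x
  dy/dx = -(∂F/∂x)/(∂F/∂y) = -(2e^(x))/(-e^(y)) = 2e^(x - y)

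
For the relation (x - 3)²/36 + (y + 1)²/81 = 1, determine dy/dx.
Differentiate both sides with respect to x, treating y as y(x). By the chain rule, any term containing y contributes a factor of y' = dy/dx when we differentiate it.

Move every term to one side and write the relation as F(x, y) = 0. Term by term,
  d/dx[(x - 3)^2/36] = x/18 - 1/6
  d/dx[(y + 1)^2/81] = 2·y'(y + 1)/81
  d/dx[-1] = 0

The pieces without y' make up ∂F/∂x and the coefficient of y' is ∂F/∂y:
  ∂F/∂x = x/18 - 1/6,
  ∂F/∂y = 2y/81 + 2/81.

Since d/dx[F] = ∂F/∂x + (∂F/∂y)·y' = 0, solve for y':
  (∂F/∂y)·y' = -∂F/∂x
  dy/dx = -(∂F/∂x)/(∂F/∂y) = -(x/18 - 1/6)/(2y/81 + 2/81)
        = -((x - 3)/18)/(2(y + 1)/81) = 9(3 - x)/(4(y + 1))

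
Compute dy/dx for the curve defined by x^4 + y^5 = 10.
Take d/dx of both sides. Since y is implicitly a function of x, the chain rule attaches a y' = dy/dx factor whenever we differentiate through y.

Set F(x, y) = (left side) − (right side), so the curve is F = 0. Differentiating each term of F:
  d/dx[x^4] = 4x^3
  d/dx[y^5] = 5y^4·y'
  d/dx[-10] = 0

Collecting, the y'-free part is the partial derivative in x and the y' coefficient is the partial derivative in y:
  ∂F/∂x = 4x^3
  ∂F/∂y = 5y^4

so d/dx[F(x, y(x))] = ∂F/∂x + (∂F/∂y)·y' = 0. Rearranging,
  dy/dx = -(∂F/∂x)/(∂F/∂y) = -(4x^3)/(5y^4) = -4x^3/(5y^4)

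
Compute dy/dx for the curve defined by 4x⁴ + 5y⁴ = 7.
Apply d/dx to both sides, remembering that y depends on x. Each occurrence of y therefore brings in a y' = dy/dx via the chain rule.

With F(x, y) equal to the left-hand side minus the right, differentiate F term by term:
  d/dx[4x^4] = 16x^3
  d/dx[5y^4] = 20y^3·y'
  d/dx[-7] = 0
Adding these up, d/dx[F] = 0 becomes
  (16x^3) + (20y^3)·y' = 0,
so isolating y',
  dy/dx = -(16x^3)/(20y^3) = -4x^3/(5y^3)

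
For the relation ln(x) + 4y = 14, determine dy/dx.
Apply d/dx to both sides, remembering that y depends on x. Each occurrence of y therefore brings in a y' = dy/dx via the chain rule.

With F(x, y) equal to the left-hand side minus the right, differentiate F term by term:
  d/dx[4y] = 4·y'
  d/dx[ln(x)] = 1/x
  d/dx[-14] = 0
Adding these up, d/dx[F] = 0 becomes
  (1/x) + (4)·y' = 0,
so isolating y',
  dy/dx = -(1/x)/(4) = -1/(4x)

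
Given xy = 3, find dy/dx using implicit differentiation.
Apply d/dx to both sides, remembering that y depends on x. Each occurrence of y therefore brings in a y' = dy/dx via the chain rule.

With F(x, y) equal to the left-hand side minus the right, differentiate F term by term:
  d/dx[xy] = x·y' + y
  d/dx[-3] = 0
Adding these up, d/dx[F] = 0 becomes
  (y) + (x)·y' = 0,
so isolating y',
  dy/dx = -(y)/(x) = -y/x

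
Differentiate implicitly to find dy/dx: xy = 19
Differentiate the relation implicitly: treat y = y(x) and apply the chain rule, so every y-derivative picks up a y' = dy/dx factor.

With everything moved to the left-hand side, differentiate term by term:
  d/dx[xy] = x·y' + y
  d/dx[-19] = 0

Separating the contributions that come from x directly and those that come through y:
  without y':      y
  multiplying y':  x

so (y) + (x)·y' = 0, and therefore
  dy/dx = -(y)/(x) = -y/x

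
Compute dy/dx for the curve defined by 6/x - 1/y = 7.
Differentiate the relation implicitly: treat y = y(x) and apply the chain rule, so every y-derivative picks up a y' = dy/dx factor.

With everything moved to the left-hand side, differentiate term by term:
  d/dx[-1/y] = y'/y^2
  d/dx[6/x] = -6/x^2
  d/dx[-7] = 0

Separating the contributions that come from x directly and those that come through y:
  without y':      -6/x^2
  multiplying y':  y^(-2)

so (-6/x^2) + (y^(-2))·y' = 0, and therefore
  dy/dx = -(-6/x^2)/(y^(-2)) = 6y^2/x^2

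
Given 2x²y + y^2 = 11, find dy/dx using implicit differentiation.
Differentiate both sides with respect to x, treating y as y(x). By the chain rule, any term containing y contributes a factor of y' = dy/dx when we differentiate it.

Move every term to one side and write the relation as F(x, y) = 0. Term by term,
  d/dx[2x^2y] = 2x^2·y' + 4xy
  d/dx[y^2] = 2y·y'
  d/dx[-11] = 0

The pieces without y' make up ∂F/∂x and the coefficient of y' is ∂F/∂y:
  ∂F/∂x = 4xy,
  ∂F/∂y = 2x^2 + 2y.

Since d/dx[F] = ∂F/∂x + (∂F/∂y)·y' = 0, solve for y':
  (∂F/∂y)·y' = -∂F/∂x
  dy/dx = -(∂F/∂x)/(∂F/∂y) = -(4xy)/(2x^2 + 2y) = -2xy/(x^2 + y)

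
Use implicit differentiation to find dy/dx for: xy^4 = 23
Differentiate the relation implicitly: treat y = y(x) and apply the chain rule, so every y-derivative picks up a y' = dy/dx factor.

With everything moved to the left-hand side, differentiate term by term:
  d/dx[xy^4] = 4xy^3·y' + y^4
  d/dx[-23] = 0

Separating the contributions that come from x directly and those that come through y:
  without y':      y^4
  multiplying y':  4xy^3

so (y^4) + (4xy^3)·y' = 0, and therefore
  dy/dx = -(y^4)/(4xy^3) = -y/(4x)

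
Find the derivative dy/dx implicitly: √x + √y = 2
Differentiate the relation implicitly: treat y = y(x) and apply the chain rule, so every y-derivative picks up a y' = dy/dx factor.

With everything moved to the left-hand side, differentiate term by term:
  d/dx[√(x)] = 1/(2√(x))
  d/dx[√(y)] = y'/(2√(y))
  d/dx[-2] = 0

Separating the contributions that come from x directly and those that come through y:
  without y':      1/(2√(x))
  multiplying y':  1/(2√(y))

so (1/(2√(x))) + (1/(2√(y)))·y' = 0, and therefore
  dy/dx = -(1/(2√(x)))/(1/(2√(y))) = -√(y)/√(x)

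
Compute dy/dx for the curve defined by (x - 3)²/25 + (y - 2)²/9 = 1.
Differentiate both sides with respect to x, treating y as y(x). By the chain rule, any term containing y contributes a factor of y' = dy/dx when we differentiate it.

Move every term to one side and write the relation as F(x, y) = 0. Term by term,
  d/dx[(x - 3)^2/25] = 2x/25 - 6/25
  d/dx[(y - 2)^2/9] = 2·y'(y - 2)/9
  d/dx[-1] = 0

The pieces without y' make up ∂F/∂x and the coefficient of y' is ∂F/∂y:
  ∂F/∂x = 2x/25 - 6/25,
  ∂F/∂y = 2y/9 - 4/9.

Since d/dx[F] = ∂F/∂x + (∂F/∂y)·y' = 0, solve for y':
  (∂F/∂y)·y' = -∂F/∂x
  dy/dx = -(∂F/∂x)/(∂F/∂y) = -(2x/25 - 6/25)/(2y/9 - 4/9)
        = -(2(x - 3)/25)/(2(y - 2)/9) = 9(3 - x)/(25(y - 2))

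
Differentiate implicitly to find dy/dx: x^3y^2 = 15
Differentiate the relation implicitly: treat y = y(x) and apply the chain rule, so every y-derivative picks up a y' = dy/dx factor.

With everything moved to the left-hand side, differentiate term by term:
  d/dx[x^3y^2] = 2x^3y·y' + 3x^2y^2
  d/dx[-15] = 0

Separating the contributions that come from x directly and those that come through y:
  without y':      3x^2y^2
  multiplying y':  2x^3y

so (3x^2y^2) + (2x^3y)·y' = 0, and therefore
  dy/dx = -(3x^2y^2)/(2x^3y) = -3y/(2x)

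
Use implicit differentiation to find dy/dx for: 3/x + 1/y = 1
Differentiate both sides with respect to x, treating y as y(x). By the chain rule, any term containing y contributes a factor of y' = dy/dx when we differentiate it.

Move every term to one side and write the relation as F(x, y) = 0. Term by term,
  d/dx[1/y] = -y'/y^2
  d/dx[3/x] = -3/x^2
  d/dx[-1] = 0

The pieces without y' make up ∂F/∂x and the coefficient of y' is ∂F/∂y:
  ∂F/∂x = -3/x^2,
  ∂F/∂y = -1/y^2.

Since d/dx[F] = ∂F/∂x + (∂F/∂y)·y' = 0, solve for y':
  (∂F/∂y)·y' = -∂F/∂x
  dy/dx = -(∂F/∂x)/(∂F/∂y) = -(-3/x^2)/(-1/y^2) = -3y^2/x^2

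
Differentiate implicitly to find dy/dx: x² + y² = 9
Apply d/dx to both sides, remembering that y depends on x. Each occurrence of y therefore brings in a y' = dy/dx via the chain rule.

With F(x, y) equal to the left-hand side minus the right, differentiate F term by term:
  d/dx[x^2] = 2x
  d/dx[y^2] = 2y·y'
  d/dx[-9] = 0
Adding these up, d/dx[F] = 0 becomes
  (2x) + (2y)·y' = 0,
so isolating y',
  dy/dx = -(2x)/(2y) = -x/y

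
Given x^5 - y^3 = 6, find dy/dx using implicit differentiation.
Apply d/dx to both sides, remembering that y depends on x. Each occurrence of y therefore brings in a y' = dy/dx via the chain rule.

With F(x, y) equal to the left-hand side minus the right, differentiate F term by term:
  d/dx[x^5] = 5x^4
  d/dx[-y^3] = -3y^2·y'
  d/dx[-6] = 0
Adding these up, d/dx[F] = 0 becomes
  (5x^4) + (-3y^2)·y' = 0,
so isolating y',
  dy/dx = -(5x^4)/(-3y^2) = 5x^4/(3y^2)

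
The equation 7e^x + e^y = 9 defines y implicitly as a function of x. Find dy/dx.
Apply d/dx to both sides, remembering that y depends on x. Each occurrence of y therefore brings in a y' = dy/dx via the chain rule.

With F(x, y) equal to the left-hand side minus the right, differentiate F term by term:
  d/dx[7e^(x)] = 7e^(x)
  d/dx[e^(y)] = y'·e^(y)
  d/dx[-9] = 0
Adding these up, d/dx[F] = 0 becomes
  (7e^(x)) + (e^(y))·y' = 0,
so isolating y',
  dy/dx = -(7e^(x))/(e^(y)) = -7e^(x - y)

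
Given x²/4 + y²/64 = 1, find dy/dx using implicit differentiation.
Differentiate the relation implicitly: treat y = y(x) and apply the chain rule, so every y-derivative picks up a y' = dy/dx factor.

With everything moved to the left-hand side, differentiate term by term:
  d/dx[x^2/4] = x/2
  d/dx[y^2/64] = y·y'/32
  d/dx[-1] = 0

Separating the contributions that come from x directly and those that come through y:
  without y':      x/2
  multiplying y':  y/32

so (x/2) + (y/32)·y' = 0, and therefore
  dy/dx = -(x/2)/(y/32) = -16x/y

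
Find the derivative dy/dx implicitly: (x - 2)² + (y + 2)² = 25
Take d/dx of both sides. Since y is implicitly a function of x, the chain rule attaches a y' = dy/dx factor whenever we differentiate through y.

Set F(x, y) = (left side) − (right side), so the curve is F = 0. Differentiating each term of F:
  d/dx[(x - 2)^2] = 2x - 4
  d/dx[(y + 2)^2] = 2·y'(y + 2)
  d/dx[-25] = 0

Collecting, the y'-free part is the partial derivative in x and the y' coefficient is the partial derivative in y:
  ∂F/∂x = 2x - 4
  ∂F/∂y = 2y + 4

so d/dx[F(x, y(x))] = ∂F/∂x + (∂F/∂y)·y' = 0. Rearranging,
  dy/dx = -(∂F/∂x)/(∂F/∂y) = -(2x - 4)/(2y + 4) = (2 - x)/(y + 2)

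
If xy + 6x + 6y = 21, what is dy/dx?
Differentiate the relation implicitly: treat y = y(x) and apply the chain rule, so every y-derivative picks up a y' = dy/dx factor.

With everything moved to the left-hand side, differentiate term by term:
  d/dx[xy] = x·y' + y
  d/dx[6x] = 6
  d/dx[6y] = 6·y'
  d/dx[-21] = 0

Separating the contributions that come from x directly and those that come through y:
  without y':      y + 6
  multiplying y':  x + 6

so (y + 6) + (x + 6)·y' = 0, and therefore
  dy/dx = -(y + 6)/(x + 6) = (-y - 6)/(x + 6)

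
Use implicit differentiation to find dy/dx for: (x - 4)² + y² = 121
Differentiate both sides with respect to x, treating y as y(x). By the chain rule, any term containing y contributes a factor of y' = dy/dx when we differentiate it.

Move every term to one side and write the relation as F(x, y) = 0. Term by term,
  d/dx[y^2] = 2y·y'
  d/dx[(x - 4)^2] = 2x - 8
  d/dx[-121] = 0

The pieces without y' make up ∂F/∂x and the coefficient of y' is ∂F/∂y:
  ∂F/∂x = 2x - 8,
  ∂F/∂y = 2y.

Since d/dx[F] = ∂F/∂x + (∂F/∂y)·y' = 0, solve for y':
  (∂F/∂y)·y' = -∂F/∂x
  dy/dx = -(∂F/∂x)/(∂F/∂y) = -(2x - 8)/(2y) = (4 - x)/y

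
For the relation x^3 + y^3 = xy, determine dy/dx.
Apply d/dx to both sides, remembering that y depends on x. Each occurrence of y therefore brings in a y' = dy/dx via the chain rule.

With F(x, y) equal to the left-hand side minus the right, differentiate F term by term:
  d/dx[x^3] = 3x^2
  d/dx[-xy] = -x·y' - y
  d/dx[y^3] = 3y^2·y'
Adding these up, d/dx[F] = 0 becomes
  (3x^2 - y) + (-x + 3y^2)·y' = 0,
so isolating y',
  dy/dx = -(3x^2 - y)/(-x + 3y^2) = (3x^2 - y)/(x - 3y^2)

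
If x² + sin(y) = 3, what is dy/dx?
Apply d/dx to both sides, remembering that y depends on x. Each occurrence of y therefore brings in a y' = dy/dx via the chain rule.

With F(x, y) equal to the left-hand side minus the right, differentiate F term by term:
  d/dx[x^2] = 2x
  d/dx[sin(y)] = y'·cos(y)
  d/dx[-3] = 0
Adding these up, d/dx[F] = 0 becomes
  (2x) + (cos(y))·y' = 0,
so isolating y',
  dy/dx = -(2x)/(cos(y)) = -2x/cos(y)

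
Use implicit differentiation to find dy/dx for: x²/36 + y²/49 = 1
Apply d/dx to both sides, remembering that y depends on x. Each occurrence of y therefore brings in a y' = dy/dx via the chain rule.

With F(x, y) equal to the left-hand side minus the right, differentiate F term by term:
  d/dx[x^2/36] = x/18
  d/dx[y^2/49] = 2y·y'/49
  d/dx[-1] = 0
Adding these up, d/dx[F] = 0 becomes
  (x/18) + (2y/49)·y' = 0,
so isolating y',
  dy/dx = -(x/18)/(2y/49) = -49x/(36y)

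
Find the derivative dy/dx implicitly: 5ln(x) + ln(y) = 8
Differentiate both sides with respect to x, treating y as y(x). By the chain rule, any term containing y contributes a factor of y' = dy/dx when we differentiate it.

Move every term to one side and write the relation as F(x, y) = 0. Term by term,
  d/dx[5ln(x)] = 5/x
  d/dx[ln(y)] = y'/y
  d/dx[-8] = 0

The pieces without y' make up ∂F/∂x and the coefficient of y' is ∂F/∂y:
  ∂F/∂x = 5/x,
  ∂F/∂y = 1/y.

Since d/dx[F] = ∂F/∂x + (∂F/∂y)·y' = 0, solve for y':
  (∂F/∂y)·y' = -∂F/∂x
  dy/dx = -(∂F/∂x)/(∂F/∂y) = -(5/x)/(1/y) = -5y/x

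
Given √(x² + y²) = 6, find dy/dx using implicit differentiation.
Apply d/dx to both sides, remembering that y depends on x. Each occurrence of y therefore brings in a y' = dy/dx via the chain rule.

With F(x, y) equal to the left-hand side minus the right, differentiate F term by term:
  d/dx[√(x^2 + y^2)] = (x + y·y')/√(x^2 + y^2)
  d/dx[-6] = 0
Adding these up, d/dx[F] = 0 becomes
  (x/√(x^2 + y^2)) + (y/√(x^2 + y^2))·y' = 0,
so isolating y',
  dy/dx = -(x/√(x^2 + y^2))/(y/√(x^2 + y^2)) = -x/y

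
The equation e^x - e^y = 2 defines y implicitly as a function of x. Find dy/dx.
Differentiate the relation implicitly: treat y = y(x) and apply the chain rule, so every y-derivative picks up a y' = dy/dx factor.

With everything moved to the left-hand side, differentiate term by term:
  d/dx[e^(x)] = e^(x)
  d/dx[-e^(y)] = -y'·e^(y)
  d/dx[-2] = 0

Separating the contributions that come from x directly and those that come through y:
  without y':      e^(x)
  multiplying y':  -e^(y)

so (e^(x)) + (-e^(y))·y' = 0, and therefore
  dy/dx = -(e^(x))/(-e^(y)) = e^(x - y)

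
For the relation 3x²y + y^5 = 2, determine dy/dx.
Apply d/dx to both sides, remembering that y depends on x. Each occurrence of y therefore brings in a y' = dy/dx via the chain rule.

With F(x, y) equal to the left-hand side minus the right, differentiate F term by term:
  d/dx[3x^2y] = 3x^2·y' + 6xy
  d/dx[y^5] = 5y^4·y'
  d/dx[-2] = 0
Adding these up, d/dx[F] = 0 becomes
  (6xy) + (3x^2 + 5y^4)·y' = 0,
so isolating y',
  dy/dx = -(6xy)/(3x^2 + 5y^4) = -6xy/(3x^2 + 5y^4)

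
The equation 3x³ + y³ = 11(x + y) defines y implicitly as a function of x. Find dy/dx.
Take d/dx of both sides. Since y is implicitly a function of x, the chain rule attaches a y' = dy/dx factor whenever we differentiate through y.

Set F(x, y) = (left side) − (right side), so the curve is F = 0. Differentiating each term of F:
  d/dx[3x^3] = 9x^2
  d/dx[-11x] = -11
  d/dx[y^3] = 3y^2·y'
  d/dx[-11y] = -11·y'

Collecting, the y'-free part is the partial derivative in x and the y' coefficient is the partial derivative in y:
  ∂F/∂x = 9x^2 - 11
  ∂F/∂y = 3y^2 - 11

so d/dx[F(x, y(x))] = ∂F/∂x + (∂F/∂y)·y' = 0. Rearranging,
  dy/dx = -(∂F/∂x)/(∂F/∂y) = -(9x^2 - 11)/(3y^2 - 11) = (11 - 9x^2)/(3y^2 - 11)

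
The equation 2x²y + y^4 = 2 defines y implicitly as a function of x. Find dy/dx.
Apply d/dx to both sides, remembering that y depends on x. Each occurrence of y therefore brings in a y' = dy/dx via the chain rule.

With F(x, y) equal to the left-hand side minus the right, differentiate F term by term:
  d/dx[2x^2y] = 2x^2·y' + 4xy
  d/dx[y^4] = 4y^3·y'
  d/dx[-2] = 0
Adding these up, d/dx[F] = 0 becomes
  (4xy) + (2x^2 + 4y^3)·y' = 0,
so isolating y',
  dy/dx = -(4xy)/(2x^2 + 4y^3) = -2xy/(x^2 + 2y^3)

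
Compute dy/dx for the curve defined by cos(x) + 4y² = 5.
Differentiate the relation implicitly: treat y = y(x) and apply the chain rule, so every y-derivative picks up a y' = dy/dx factor.

With everything moved to the left-hand side, differentiate term by term:
  d/dx[4y^2] = 8y·y'
  d/dx[cos(x)] = -sin(x)
  d/dx[-5] = 0

Separating the contributions that come from x directly and those that come through y:
  without y':      -sin(x)
  multiplying y':  8y

so (-sin(x)) + (8y)·y' = 0, and therefore
  dy/dx = -(-sin(x))/(8y) = sin(x)/(8y)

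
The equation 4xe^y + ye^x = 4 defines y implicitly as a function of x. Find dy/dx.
Apply d/dx to both sides, remembering that y depends on x. Each occurrence of y therefore brings in a y' = dy/dx via the chain rule.

With F(x, y) equal to the left-hand side minus the right, differentiate F term by term:
  d/dx[4x·e^(y)] = 4x·y'·e^(y) + 4e^(y)
  d/dx[y·e^(x)] = y·e^(x) + y'·e^(x)
  d/dx[-4] = 0
Adding these up, d/dx[F] = 0 becomes
  (y·e^(x) + 4e^(y)) + (4x·e^(y) + e^(x))·y' = 0,
so isolating y',
  dy/dx = -(y·e^(x) + 4e^(y))/(4x·e^(y) + e^(x)) = (-y·e^(x) - 4e^(y))/(4x·e^(y) + e^(x))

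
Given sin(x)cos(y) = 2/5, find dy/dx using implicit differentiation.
Differentiate both sides with respect to x, treating y as y(x). By the chain rule, any term containing y contributes a factor of y' = dy/dx when we differentiate it.

Move every term to one side and write the relation as F(x, y) = 0. Term by term,
  d/dx[sin(x)·cos(y)] = -y'·sin(x)·sin(y) + cos(x)·cos(y)
  d/dx[-2/5] = 0

The pieces without y' make up ∂F/∂x and the coefficient of y' is ∂F/∂y:
  ∂F/∂x = cos(x)·cos(y),
  ∂F/∂y = -sin(x)·sin(y).

Since d/dx[F] = ∂F/∂x + (∂F/∂y)·y' = 0, solve for y':
  (∂F/∂y)·y' = -∂F/∂x
  dy/dx = -(∂F/∂x)/(∂F/∂y) = -(cos(x)·cos(y))/(-sin(x)·sin(y)) = 1/(tan(x)·tan(y))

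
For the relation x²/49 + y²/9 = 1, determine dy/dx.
Differentiate the relation implicitly: treat y = y(x) and apply the chain rule, so every y-derivative picks up a y' = dy/dx factor.

With everything moved to the left-hand side, differentiate term by term:
  d/dx[x^2/49] = 2x/49
  d/dx[y^2/9] = 2y·y'/9
  d/dx[-1] = 0

Separating the contributions that come from x directly and those that come through y:
  without y':      2x/49
  multiplying y':  2y/9

so (2x/49) + (2y/9)·y' = 0, and therefore
  dy/dx = -(2x/49)/(2y/9) = -9x/(49y)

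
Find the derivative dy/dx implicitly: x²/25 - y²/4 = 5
Take d/dx of both sides. Since y is implicitly a function of x, the chain rule attaches a y' = dy/dx factor whenever we differentiate through y.

Set F(x, y) = (left side) − (right side), so the curve is F = 0. Differentiating each term of F:
  d/dx[x^2/25] = 2x/25
  d/dx[-y^2/4] = -y·y'/2
  d/dx[-5] = 0

Collecting, the y'-free part is the partial derivative in x and the y' coefficient is the partial derivative in y:
  ∂F/∂x = 2x/25
  ∂F/∂y = -y/2

so d/dx[F(x, y(x))] = ∂F/∂x + (∂F/∂y)·y' = 0. Rearranging,
  dy/dx = -(∂F/∂x)/(∂F/∂y) = -(2x/25)/(-y/2) = 4x/(25y)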